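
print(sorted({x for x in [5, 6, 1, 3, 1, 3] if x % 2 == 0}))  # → [6]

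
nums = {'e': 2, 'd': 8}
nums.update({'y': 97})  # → {'e': 2, 'd': 8, 'y': 97}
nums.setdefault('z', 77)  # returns 77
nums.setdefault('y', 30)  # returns 97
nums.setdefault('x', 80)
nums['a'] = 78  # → {'e': 2, 'd': 8, 'y': 97, 'z': 77, 'x': 80, 'a': 78}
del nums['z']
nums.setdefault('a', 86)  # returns 78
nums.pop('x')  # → 80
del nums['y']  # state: {'e': 2, 'd': 8, 'a': 78}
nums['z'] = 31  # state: {'e': 2, 'd': 8, 'a': 78, 'z': 31}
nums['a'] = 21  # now {'e': 2, 'd': 8, 'a': 21, 'z': 31}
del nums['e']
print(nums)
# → {'d': 8, 'a': 21, 'z': 31}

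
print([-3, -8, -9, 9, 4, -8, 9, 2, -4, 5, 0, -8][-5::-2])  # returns [2, -8, 9, -8]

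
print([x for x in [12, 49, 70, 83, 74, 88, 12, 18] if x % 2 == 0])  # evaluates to [12, 70, 74, 88, 12, 18]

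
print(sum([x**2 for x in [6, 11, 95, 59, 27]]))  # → 13392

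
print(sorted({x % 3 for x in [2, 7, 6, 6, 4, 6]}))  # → [0, 1, 2]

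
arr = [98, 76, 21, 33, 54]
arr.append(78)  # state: [98, 76, 21, 33, 54, 78]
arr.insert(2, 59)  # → [98, 76, 59, 21, 33, 54, 78]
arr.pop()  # 78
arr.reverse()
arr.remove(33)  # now [54, 21, 59, 76, 98]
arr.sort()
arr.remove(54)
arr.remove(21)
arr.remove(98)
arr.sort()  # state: [59, 76]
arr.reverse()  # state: [76, 59]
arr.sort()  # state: [59, 76]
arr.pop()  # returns 76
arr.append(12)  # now [59, 12]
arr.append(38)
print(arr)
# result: [59, 12, 38]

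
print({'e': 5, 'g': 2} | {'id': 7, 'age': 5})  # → {'e': 5, 'g': 2, 'id': 7, 'age': 5}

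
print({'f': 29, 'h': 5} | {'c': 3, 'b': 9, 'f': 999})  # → {'f': 999, 'h': 5, 'c': 3, 'b': 9}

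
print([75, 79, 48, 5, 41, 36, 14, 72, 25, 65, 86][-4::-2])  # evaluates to [72, 36, 5, 79]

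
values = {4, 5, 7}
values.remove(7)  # {4, 5}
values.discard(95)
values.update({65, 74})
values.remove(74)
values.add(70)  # {4, 5, 65, 70}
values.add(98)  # {4, 5, 65, 70, 98}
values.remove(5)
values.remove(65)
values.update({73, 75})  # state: {4, 70, 73, 75, 98}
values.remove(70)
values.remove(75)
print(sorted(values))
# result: [4, 73, 98]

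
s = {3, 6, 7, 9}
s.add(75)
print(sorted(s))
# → [3, 6, 7, 9, 75]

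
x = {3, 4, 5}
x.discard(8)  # {3, 4, 5}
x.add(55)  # {3, 4, 5, 55}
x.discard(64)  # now {3, 4, 5, 55}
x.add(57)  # {3, 4, 5, 55, 57}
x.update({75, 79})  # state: {3, 4, 5, 55, 57, 75, 79}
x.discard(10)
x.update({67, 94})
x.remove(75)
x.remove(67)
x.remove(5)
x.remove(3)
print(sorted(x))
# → [4, 55, 57, 79, 94]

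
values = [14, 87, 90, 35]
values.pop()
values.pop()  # 90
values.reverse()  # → [87, 14]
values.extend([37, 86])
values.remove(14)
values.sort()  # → [37, 86, 87]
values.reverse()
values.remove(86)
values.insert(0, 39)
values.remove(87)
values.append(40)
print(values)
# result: [39, 37, 40]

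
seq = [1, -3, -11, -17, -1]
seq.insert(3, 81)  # [1, -3, -11, 81, -17, -1]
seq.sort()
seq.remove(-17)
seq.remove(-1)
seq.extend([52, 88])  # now [-11, -3, 1, 81, 52, 88]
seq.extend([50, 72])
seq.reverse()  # [72, 50, 88, 52, 81, 1, -3, -11]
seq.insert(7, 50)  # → [72, 50, 88, 52, 81, 1, -3, 50, -11]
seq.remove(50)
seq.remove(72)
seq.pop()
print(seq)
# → [88, 52, 81, 1, -3, 50]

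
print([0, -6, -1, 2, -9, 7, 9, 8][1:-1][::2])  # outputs [-6, 2, 7]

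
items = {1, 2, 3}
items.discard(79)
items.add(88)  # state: {1, 2, 3, 88}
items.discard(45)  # {1, 2, 3, 88}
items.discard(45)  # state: {1, 2, 3, 88}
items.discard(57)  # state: {1, 2, 3, 88}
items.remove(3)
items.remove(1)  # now {2, 88}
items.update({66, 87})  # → {2, 66, 87, 88}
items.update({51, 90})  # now {2, 51, 66, 87, 88, 90}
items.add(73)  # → {2, 51, 66, 73, 87, 88, 90}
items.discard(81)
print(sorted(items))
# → [2, 51, 66, 73, 87, 88, 90]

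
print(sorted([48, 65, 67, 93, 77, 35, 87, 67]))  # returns [35, 48, 65, 67, 67, 77, 87, 93]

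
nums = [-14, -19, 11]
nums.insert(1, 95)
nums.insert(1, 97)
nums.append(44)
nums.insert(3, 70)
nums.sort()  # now [-19, -14, 11, 44, 70, 95, 97]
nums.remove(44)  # [-19, -14, 11, 70, 95, 97]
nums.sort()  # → [-19, -14, 11, 70, 95, 97]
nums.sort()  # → [-19, -14, 11, 70, 95, 97]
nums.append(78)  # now [-19, -14, 11, 70, 95, 97, 78]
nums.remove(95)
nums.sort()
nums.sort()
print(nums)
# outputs [-19, -14, 11, 70, 78, 97]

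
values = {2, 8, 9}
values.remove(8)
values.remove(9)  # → {2}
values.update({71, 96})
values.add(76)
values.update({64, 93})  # {2, 64, 71, 76, 93, 96}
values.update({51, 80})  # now {2, 51, 64, 71, 76, 80, 93, 96}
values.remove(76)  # {2, 51, 64, 71, 80, 93, 96}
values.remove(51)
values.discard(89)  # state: {2, 64, 71, 80, 93, 96}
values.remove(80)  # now {2, 64, 71, 93, 96}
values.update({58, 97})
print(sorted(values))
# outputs [2, 58, 64, 71, 93, 96, 97]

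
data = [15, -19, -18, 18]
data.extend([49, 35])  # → [15, -19, -18, 18, 49, 35]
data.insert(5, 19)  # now [15, -19, -18, 18, 49, 19, 35]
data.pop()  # 35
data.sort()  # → [-19, -18, 15, 18, 19, 49]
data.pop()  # 49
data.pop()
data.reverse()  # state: [18, 15, -18, -19]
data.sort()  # [-19, -18, 15, 18]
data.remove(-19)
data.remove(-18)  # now [15, 18]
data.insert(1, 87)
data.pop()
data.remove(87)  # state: [15]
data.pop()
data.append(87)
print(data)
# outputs [87]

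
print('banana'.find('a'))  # 1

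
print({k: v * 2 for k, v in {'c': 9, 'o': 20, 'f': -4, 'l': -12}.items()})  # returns {'c': 18, 'o': 40, 'f': -8, 'l': -24}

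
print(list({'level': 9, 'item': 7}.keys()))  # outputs ['level', 'item']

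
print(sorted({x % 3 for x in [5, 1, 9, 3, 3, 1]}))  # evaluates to [0, 1, 2]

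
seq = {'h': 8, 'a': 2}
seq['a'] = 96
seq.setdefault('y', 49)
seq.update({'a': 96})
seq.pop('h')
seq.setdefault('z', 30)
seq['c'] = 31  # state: {'a': 96, 'y': 49, 'z': 30, 'c': 31}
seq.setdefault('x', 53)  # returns 53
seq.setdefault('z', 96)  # 30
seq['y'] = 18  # {'a': 96, 'y': 18, 'z': 30, 'c': 31, 'x': 53}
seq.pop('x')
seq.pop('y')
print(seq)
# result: {'a': 96, 'z': 30, 'c': 31}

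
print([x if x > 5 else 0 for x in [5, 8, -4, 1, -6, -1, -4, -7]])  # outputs [0, 8, 0, 0, 0, 0, 0, 0]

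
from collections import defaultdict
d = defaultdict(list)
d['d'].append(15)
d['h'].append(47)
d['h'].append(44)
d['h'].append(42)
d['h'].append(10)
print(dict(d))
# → {'d': [15], 'h': [47, 44, 42, 10]}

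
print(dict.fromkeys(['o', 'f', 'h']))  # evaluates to {'o': None, 'f': None, 'h': None}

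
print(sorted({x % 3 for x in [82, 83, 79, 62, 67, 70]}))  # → [1, 2]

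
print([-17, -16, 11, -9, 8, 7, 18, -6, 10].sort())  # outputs None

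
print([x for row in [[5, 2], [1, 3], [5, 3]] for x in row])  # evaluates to [5, 2, 1, 3, 5, 3]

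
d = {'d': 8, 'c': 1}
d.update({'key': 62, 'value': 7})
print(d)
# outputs {'d': 8, 'c': 1, 'key': 62, 'value': 7}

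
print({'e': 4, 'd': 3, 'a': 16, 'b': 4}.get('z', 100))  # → 100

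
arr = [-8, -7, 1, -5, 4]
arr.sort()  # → [-8, -7, -5, 1, 4]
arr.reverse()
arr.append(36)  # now [4, 1, -5, -7, -8, 36]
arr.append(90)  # [4, 1, -5, -7, -8, 36, 90]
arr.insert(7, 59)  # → [4, 1, -5, -7, -8, 36, 90, 59]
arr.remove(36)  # [4, 1, -5, -7, -8, 90, 59]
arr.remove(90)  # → [4, 1, -5, -7, -8, 59]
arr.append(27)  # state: [4, 1, -5, -7, -8, 59, 27]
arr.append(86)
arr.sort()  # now [-8, -7, -5, 1, 4, 27, 59, 86]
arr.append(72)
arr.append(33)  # [-8, -7, -5, 1, 4, 27, 59, 86, 72, 33]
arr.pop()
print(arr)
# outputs [-8, -7, -5, 1, 4, 27, 59, 86, 72]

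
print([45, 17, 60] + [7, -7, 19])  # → [45, 17, 60, 7, -7, 19]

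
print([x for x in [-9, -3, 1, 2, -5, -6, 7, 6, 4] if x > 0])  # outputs [1, 2, 7, 6, 4]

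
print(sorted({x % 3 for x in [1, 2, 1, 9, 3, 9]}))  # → [0, 1, 2]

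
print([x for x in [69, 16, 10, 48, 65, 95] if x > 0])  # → [69, 16, 10, 48, 65, 95]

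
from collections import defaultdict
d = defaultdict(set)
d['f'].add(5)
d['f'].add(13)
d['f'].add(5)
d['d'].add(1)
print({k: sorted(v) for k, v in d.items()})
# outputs {'f': [5, 13], 'd': [1]}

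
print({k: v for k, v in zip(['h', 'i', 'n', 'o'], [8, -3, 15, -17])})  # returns {'h': 8, 'i': -3, 'n': 15, 'o': -17}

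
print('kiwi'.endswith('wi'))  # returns True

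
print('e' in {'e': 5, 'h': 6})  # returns True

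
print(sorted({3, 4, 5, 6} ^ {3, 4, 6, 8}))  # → [5, 8]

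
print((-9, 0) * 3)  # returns (-9, 0, -9, 0, -9, 0)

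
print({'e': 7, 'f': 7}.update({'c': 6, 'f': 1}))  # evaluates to None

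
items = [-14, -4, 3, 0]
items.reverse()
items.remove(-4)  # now [0, 3, -14]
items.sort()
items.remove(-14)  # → [0, 3]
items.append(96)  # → [0, 3, 96]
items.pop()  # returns 96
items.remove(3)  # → [0]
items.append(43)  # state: [0, 43]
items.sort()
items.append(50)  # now [0, 43, 50]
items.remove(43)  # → [0, 50]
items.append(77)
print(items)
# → [0, 50, 77]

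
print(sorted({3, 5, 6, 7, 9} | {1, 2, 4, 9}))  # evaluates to [1, 2, 3, 4, 5, 6, 7, 9]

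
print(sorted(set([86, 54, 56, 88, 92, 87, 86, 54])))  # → [54, 56, 86, 87, 88, 92]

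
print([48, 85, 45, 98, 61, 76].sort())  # None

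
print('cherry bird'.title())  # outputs Cherry Bird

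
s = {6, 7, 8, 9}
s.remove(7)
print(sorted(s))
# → [6, 8, 9]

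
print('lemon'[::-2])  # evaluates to nml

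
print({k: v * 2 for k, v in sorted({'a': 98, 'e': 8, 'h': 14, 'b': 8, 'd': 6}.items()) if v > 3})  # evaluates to {'a': 196, 'b': 16, 'd': 12, 'e': 16, 'h': 28}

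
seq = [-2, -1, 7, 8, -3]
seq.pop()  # -3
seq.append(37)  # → [-2, -1, 7, 8, 37]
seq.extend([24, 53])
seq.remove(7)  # [-2, -1, 8, 37, 24, 53]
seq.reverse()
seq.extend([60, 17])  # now [53, 24, 37, 8, -1, -2, 60, 17]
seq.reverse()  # [17, 60, -2, -1, 8, 37, 24, 53]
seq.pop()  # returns 53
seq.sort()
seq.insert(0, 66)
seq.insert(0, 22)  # [22, 66, -2, -1, 8, 17, 24, 37, 60]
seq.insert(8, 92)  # [22, 66, -2, -1, 8, 17, 24, 37, 92, 60]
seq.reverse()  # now [60, 92, 37, 24, 17, 8, -1, -2, 66, 22]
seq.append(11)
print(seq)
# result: [60, 92, 37, 24, 17, 8, -1, -2, 66, 22, 11]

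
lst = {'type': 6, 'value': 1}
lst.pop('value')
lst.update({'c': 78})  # {'type': 6, 'c': 78}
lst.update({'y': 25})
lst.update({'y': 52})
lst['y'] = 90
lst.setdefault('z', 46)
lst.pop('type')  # 6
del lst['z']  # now {'c': 78, 'y': 90}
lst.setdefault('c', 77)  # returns 78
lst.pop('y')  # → 90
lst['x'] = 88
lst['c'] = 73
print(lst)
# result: {'c': 73, 'x': 88}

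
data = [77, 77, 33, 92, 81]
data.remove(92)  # [77, 77, 33, 81]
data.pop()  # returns 81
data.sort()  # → [33, 77, 77]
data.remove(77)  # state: [33, 77]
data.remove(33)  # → [77]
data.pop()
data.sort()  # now []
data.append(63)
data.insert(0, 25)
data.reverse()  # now [63, 25]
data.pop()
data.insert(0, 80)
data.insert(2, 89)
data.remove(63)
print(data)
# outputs [80, 89]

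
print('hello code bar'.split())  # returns ['hello', 'code', 'bar']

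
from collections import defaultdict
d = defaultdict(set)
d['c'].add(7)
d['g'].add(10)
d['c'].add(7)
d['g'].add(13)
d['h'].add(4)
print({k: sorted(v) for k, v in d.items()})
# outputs {'c': [7], 'g': [10, 13], 'h': [4]}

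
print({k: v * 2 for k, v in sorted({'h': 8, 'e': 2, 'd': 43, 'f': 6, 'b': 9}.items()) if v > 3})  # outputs {'b': 18, 'd': 86, 'f': 12, 'h': 16}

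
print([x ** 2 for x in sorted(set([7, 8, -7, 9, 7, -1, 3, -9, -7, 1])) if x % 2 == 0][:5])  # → [64]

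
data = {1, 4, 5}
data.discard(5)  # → {1, 4}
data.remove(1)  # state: {4}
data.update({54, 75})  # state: {4, 54, 75}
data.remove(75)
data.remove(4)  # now {54}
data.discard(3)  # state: {54}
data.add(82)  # {54, 82}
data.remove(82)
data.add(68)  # {54, 68}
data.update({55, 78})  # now {54, 55, 68, 78}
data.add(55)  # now {54, 55, 68, 78}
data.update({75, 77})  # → {54, 55, 68, 75, 77, 78}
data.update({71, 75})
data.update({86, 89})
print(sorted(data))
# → [54, 55, 68, 71, 75, 77, 78, 86, 89]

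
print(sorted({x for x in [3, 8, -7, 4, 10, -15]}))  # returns [-15, -7, 3, 4, 8, 10]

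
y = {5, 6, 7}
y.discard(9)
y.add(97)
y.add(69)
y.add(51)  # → {5, 6, 7, 51, 69, 97}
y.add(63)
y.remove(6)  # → {5, 7, 51, 63, 69, 97}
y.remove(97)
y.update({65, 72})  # {5, 7, 51, 63, 65, 69, 72}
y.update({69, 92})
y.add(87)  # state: {5, 7, 51, 63, 65, 69, 72, 87, 92}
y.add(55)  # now {5, 7, 51, 55, 63, 65, 69, 72, 87, 92}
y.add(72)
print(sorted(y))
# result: [5, 7, 51, 55, 63, 65, 69, 72, 87, 92]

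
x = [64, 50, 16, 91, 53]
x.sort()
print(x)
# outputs [16, 50, 53, 64, 91]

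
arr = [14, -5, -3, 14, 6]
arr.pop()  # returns 6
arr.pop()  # 14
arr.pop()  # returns -3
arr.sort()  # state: [-5, 14]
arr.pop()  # 14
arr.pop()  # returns -5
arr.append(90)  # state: [90]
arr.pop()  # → 90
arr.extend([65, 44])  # [65, 44]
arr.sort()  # [44, 65]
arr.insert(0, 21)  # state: [21, 44, 65]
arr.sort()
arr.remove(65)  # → [21, 44]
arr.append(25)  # [21, 44, 25]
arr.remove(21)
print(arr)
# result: [44, 25]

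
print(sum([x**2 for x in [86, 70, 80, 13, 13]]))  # 19034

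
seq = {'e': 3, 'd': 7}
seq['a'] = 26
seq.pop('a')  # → 26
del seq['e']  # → {'d': 7}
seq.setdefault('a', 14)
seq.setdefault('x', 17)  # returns 17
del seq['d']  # {'a': 14, 'x': 17}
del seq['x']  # {'a': 14}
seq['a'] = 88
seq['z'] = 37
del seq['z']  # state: {'a': 88}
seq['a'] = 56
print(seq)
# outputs {'a': 56}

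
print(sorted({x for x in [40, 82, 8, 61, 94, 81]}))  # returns [8, 40, 61, 81, 82, 94]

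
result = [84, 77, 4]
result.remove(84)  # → [77, 4]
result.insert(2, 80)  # [77, 4, 80]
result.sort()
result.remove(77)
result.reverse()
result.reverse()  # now [4, 80]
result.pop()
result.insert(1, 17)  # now [4, 17]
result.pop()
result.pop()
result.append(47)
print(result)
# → [47]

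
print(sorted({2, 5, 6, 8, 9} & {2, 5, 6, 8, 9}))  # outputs [2, 5, 6, 8, 9]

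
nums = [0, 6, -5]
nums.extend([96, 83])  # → [0, 6, -5, 96, 83]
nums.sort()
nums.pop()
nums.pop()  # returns 83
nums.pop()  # 6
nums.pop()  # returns 0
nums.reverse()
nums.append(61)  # [-5, 61]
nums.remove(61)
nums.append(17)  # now [-5, 17]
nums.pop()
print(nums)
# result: [-5]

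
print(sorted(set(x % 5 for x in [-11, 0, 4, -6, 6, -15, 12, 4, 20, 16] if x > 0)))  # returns [0, 1, 2, 4]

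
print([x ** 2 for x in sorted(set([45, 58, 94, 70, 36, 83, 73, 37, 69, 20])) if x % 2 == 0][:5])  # [400, 1296, 3364, 4900, 8836]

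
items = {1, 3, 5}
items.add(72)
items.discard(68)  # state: {1, 3, 5, 72}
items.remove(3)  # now {1, 5, 72}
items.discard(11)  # {1, 5, 72}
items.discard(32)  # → {1, 5, 72}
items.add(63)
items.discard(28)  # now {1, 5, 63, 72}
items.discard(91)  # {1, 5, 63, 72}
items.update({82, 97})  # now {1, 5, 63, 72, 82, 97}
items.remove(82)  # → {1, 5, 63, 72, 97}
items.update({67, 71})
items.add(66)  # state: {1, 5, 63, 66, 67, 71, 72, 97}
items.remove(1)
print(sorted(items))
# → [5, 63, 66, 67, 71, 72, 97]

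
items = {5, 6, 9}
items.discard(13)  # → {5, 6, 9}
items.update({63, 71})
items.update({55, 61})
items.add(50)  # {5, 6, 9, 50, 55, 61, 63, 71}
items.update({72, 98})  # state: {5, 6, 9, 50, 55, 61, 63, 71, 72, 98}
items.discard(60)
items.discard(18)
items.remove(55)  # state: {5, 6, 9, 50, 61, 63, 71, 72, 98}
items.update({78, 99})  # {5, 6, 9, 50, 61, 63, 71, 72, 78, 98, 99}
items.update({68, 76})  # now {5, 6, 9, 50, 61, 63, 68, 71, 72, 76, 78, 98, 99}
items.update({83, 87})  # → {5, 6, 9, 50, 61, 63, 68, 71, 72, 76, 78, 83, 87, 98, 99}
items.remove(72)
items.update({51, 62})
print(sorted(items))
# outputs [5, 6, 9, 50, 51, 61, 62, 63, 68, 71, 76, 78, 83, 87, 98, 99]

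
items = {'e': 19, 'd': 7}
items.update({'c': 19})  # {'e': 19, 'd': 7, 'c': 19}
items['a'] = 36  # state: {'e': 19, 'd': 7, 'c': 19, 'a': 36}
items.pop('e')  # 19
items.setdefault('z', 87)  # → 87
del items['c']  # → {'d': 7, 'a': 36, 'z': 87}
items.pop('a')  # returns 36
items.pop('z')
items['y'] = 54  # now {'d': 7, 'y': 54}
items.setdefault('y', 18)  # 54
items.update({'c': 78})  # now {'d': 7, 'y': 54, 'c': 78}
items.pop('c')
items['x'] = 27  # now {'d': 7, 'y': 54, 'x': 27}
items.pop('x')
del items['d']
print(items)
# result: {'y': 54}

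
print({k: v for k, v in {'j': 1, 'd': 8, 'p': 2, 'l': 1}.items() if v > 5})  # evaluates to {'d': 8}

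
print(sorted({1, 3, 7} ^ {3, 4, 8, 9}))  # [1, 4, 7, 8, 9]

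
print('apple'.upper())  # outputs APPLE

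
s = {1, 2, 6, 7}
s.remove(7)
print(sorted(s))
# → [1, 2, 6]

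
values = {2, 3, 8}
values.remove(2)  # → {3, 8}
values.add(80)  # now {3, 8, 80}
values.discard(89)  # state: {3, 8, 80}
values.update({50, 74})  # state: {3, 8, 50, 74, 80}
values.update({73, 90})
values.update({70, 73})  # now {3, 8, 50, 70, 73, 74, 80, 90}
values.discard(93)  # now {3, 8, 50, 70, 73, 74, 80, 90}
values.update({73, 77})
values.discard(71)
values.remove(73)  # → {3, 8, 50, 70, 74, 77, 80, 90}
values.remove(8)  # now {3, 50, 70, 74, 77, 80, 90}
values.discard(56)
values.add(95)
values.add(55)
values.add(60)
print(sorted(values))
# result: [3, 50, 55, 60, 70, 74, 77, 80, 90, 95]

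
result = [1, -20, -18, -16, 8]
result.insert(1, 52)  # [1, 52, -20, -18, -16, 8]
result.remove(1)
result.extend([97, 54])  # [52, -20, -18, -16, 8, 97, 54]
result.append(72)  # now [52, -20, -18, -16, 8, 97, 54, 72]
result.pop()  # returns 72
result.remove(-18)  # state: [52, -20, -16, 8, 97, 54]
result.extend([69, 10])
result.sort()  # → [-20, -16, 8, 10, 52, 54, 69, 97]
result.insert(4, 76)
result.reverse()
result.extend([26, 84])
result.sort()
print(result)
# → [-20, -16, 8, 10, 26, 52, 54, 69, 76, 84, 97]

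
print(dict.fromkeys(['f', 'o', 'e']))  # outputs {'f': None, 'o': None, 'e': None}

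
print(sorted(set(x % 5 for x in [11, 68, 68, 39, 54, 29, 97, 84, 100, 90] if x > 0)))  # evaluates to [0, 1, 2, 3, 4]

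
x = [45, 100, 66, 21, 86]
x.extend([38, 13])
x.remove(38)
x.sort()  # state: [13, 21, 45, 66, 86, 100]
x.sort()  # [13, 21, 45, 66, 86, 100]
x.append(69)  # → [13, 21, 45, 66, 86, 100, 69]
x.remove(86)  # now [13, 21, 45, 66, 100, 69]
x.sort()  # [13, 21, 45, 66, 69, 100]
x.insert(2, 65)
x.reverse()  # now [100, 69, 66, 45, 65, 21, 13]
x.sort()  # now [13, 21, 45, 65, 66, 69, 100]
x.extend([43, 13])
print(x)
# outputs [13, 21, 45, 65, 66, 69, 100, 43, 13]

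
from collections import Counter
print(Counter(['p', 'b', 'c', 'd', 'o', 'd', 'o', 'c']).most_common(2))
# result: [('c', 2), ('d', 2)]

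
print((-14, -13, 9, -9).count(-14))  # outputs 1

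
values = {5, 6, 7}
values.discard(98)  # {5, 6, 7}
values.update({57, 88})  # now {5, 6, 7, 57, 88}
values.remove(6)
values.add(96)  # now {5, 7, 57, 88, 96}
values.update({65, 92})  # {5, 7, 57, 65, 88, 92, 96}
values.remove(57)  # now {5, 7, 65, 88, 92, 96}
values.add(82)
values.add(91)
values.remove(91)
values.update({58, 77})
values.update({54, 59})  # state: {5, 7, 54, 58, 59, 65, 77, 82, 88, 92, 96}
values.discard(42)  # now {5, 7, 54, 58, 59, 65, 77, 82, 88, 92, 96}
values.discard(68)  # {5, 7, 54, 58, 59, 65, 77, 82, 88, 92, 96}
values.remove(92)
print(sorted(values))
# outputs [5, 7, 54, 58, 59, 65, 77, 82, 88, 96]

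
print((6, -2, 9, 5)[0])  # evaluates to 6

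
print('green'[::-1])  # neerg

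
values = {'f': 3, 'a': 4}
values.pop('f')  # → 3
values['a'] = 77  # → {'a': 77}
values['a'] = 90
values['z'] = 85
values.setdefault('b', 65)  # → 65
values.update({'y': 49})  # {'a': 90, 'z': 85, 'b': 65, 'y': 49}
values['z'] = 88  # {'a': 90, 'z': 88, 'b': 65, 'y': 49}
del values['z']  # {'a': 90, 'b': 65, 'y': 49}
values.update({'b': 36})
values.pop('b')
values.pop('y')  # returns 49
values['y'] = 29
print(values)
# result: {'a': 90, 'y': 29}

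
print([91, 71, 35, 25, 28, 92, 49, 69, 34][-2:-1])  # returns [69]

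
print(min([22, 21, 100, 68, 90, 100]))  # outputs 21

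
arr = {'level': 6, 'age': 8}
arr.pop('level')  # 6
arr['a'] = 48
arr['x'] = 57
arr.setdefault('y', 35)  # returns 35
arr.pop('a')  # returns 48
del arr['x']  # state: {'age': 8, 'y': 35}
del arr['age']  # {'y': 35}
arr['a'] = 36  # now {'y': 35, 'a': 36}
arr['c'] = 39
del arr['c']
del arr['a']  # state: {'y': 35}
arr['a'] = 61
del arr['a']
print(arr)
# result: {'y': 35}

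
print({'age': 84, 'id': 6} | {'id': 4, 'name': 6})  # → {'age': 84, 'id': 4, 'name': 6}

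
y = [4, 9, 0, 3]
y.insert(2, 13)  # [4, 9, 13, 0, 3]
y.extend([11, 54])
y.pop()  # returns 54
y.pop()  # 11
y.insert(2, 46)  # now [4, 9, 46, 13, 0, 3]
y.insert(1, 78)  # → [4, 78, 9, 46, 13, 0, 3]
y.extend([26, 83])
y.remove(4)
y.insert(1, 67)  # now [78, 67, 9, 46, 13, 0, 3, 26, 83]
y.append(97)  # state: [78, 67, 9, 46, 13, 0, 3, 26, 83, 97]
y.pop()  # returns 97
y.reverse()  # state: [83, 26, 3, 0, 13, 46, 9, 67, 78]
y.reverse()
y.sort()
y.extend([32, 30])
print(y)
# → [0, 3, 9, 13, 26, 46, 67, 78, 83, 32, 30]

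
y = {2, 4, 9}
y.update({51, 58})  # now {2, 4, 9, 51, 58}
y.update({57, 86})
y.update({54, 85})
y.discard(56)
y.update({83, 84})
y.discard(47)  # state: {2, 4, 9, 51, 54, 57, 58, 83, 84, 85, 86}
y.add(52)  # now {2, 4, 9, 51, 52, 54, 57, 58, 83, 84, 85, 86}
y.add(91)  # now {2, 4, 9, 51, 52, 54, 57, 58, 83, 84, 85, 86, 91}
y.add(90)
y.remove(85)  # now {2, 4, 9, 51, 52, 54, 57, 58, 83, 84, 86, 90, 91}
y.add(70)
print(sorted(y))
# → [2, 4, 9, 51, 52, 54, 57, 58, 70, 83, 84, 86, 90, 91]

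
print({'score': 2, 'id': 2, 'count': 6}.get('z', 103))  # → 103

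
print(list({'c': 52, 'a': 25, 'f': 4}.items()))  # [('c', 52), ('a', 25), ('f', 4)]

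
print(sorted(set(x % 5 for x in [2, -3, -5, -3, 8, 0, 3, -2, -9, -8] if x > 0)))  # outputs [2, 3]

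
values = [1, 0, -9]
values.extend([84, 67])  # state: [1, 0, -9, 84, 67]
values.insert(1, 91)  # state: [1, 91, 0, -9, 84, 67]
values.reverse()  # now [67, 84, -9, 0, 91, 1]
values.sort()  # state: [-9, 0, 1, 67, 84, 91]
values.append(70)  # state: [-9, 0, 1, 67, 84, 91, 70]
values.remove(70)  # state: [-9, 0, 1, 67, 84, 91]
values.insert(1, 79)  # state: [-9, 79, 0, 1, 67, 84, 91]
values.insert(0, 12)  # [12, -9, 79, 0, 1, 67, 84, 91]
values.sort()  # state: [-9, 0, 1, 12, 67, 79, 84, 91]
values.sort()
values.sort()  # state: [-9, 0, 1, 12, 67, 79, 84, 91]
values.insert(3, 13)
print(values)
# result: [-9, 0, 1, 13, 12, 67, 79, 84, 91]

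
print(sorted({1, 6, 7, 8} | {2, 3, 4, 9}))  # [1, 2, 3, 4, 6, 7, 8, 9]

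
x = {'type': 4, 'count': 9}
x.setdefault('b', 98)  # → 98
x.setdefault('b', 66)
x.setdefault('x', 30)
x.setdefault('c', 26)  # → 26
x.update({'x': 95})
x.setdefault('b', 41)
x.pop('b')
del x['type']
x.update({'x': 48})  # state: {'count': 9, 'x': 48, 'c': 26}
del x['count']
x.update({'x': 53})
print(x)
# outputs {'x': 53, 'c': 26}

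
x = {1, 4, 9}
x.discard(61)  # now {1, 4, 9}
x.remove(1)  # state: {4, 9}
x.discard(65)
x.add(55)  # {4, 9, 55}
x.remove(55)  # {4, 9}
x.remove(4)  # {9}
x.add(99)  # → {9, 99}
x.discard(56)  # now {9, 99}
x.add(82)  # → {9, 82, 99}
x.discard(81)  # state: {9, 82, 99}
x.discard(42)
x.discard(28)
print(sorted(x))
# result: [9, 82, 99]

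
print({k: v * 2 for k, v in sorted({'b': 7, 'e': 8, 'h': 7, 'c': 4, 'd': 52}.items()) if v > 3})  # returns {'b': 14, 'c': 8, 'd': 104, 'e': 16, 'h': 14}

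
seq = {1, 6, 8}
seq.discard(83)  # {1, 6, 8}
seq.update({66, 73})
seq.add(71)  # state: {1, 6, 8, 66, 71, 73}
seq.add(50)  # {1, 6, 8, 50, 66, 71, 73}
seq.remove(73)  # {1, 6, 8, 50, 66, 71}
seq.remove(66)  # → {1, 6, 8, 50, 71}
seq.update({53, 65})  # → {1, 6, 8, 50, 53, 65, 71}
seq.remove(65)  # {1, 6, 8, 50, 53, 71}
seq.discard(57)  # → {1, 6, 8, 50, 53, 71}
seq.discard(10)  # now {1, 6, 8, 50, 53, 71}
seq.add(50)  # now {1, 6, 8, 50, 53, 71}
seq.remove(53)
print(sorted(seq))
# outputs [1, 6, 8, 50, 71]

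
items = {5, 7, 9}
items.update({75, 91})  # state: {5, 7, 9, 75, 91}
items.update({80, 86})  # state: {5, 7, 9, 75, 80, 86, 91}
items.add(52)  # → {5, 7, 9, 52, 75, 80, 86, 91}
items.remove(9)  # {5, 7, 52, 75, 80, 86, 91}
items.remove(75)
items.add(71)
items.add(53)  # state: {5, 7, 52, 53, 71, 80, 86, 91}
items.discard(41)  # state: {5, 7, 52, 53, 71, 80, 86, 91}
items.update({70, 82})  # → {5, 7, 52, 53, 70, 71, 80, 82, 86, 91}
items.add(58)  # {5, 7, 52, 53, 58, 70, 71, 80, 82, 86, 91}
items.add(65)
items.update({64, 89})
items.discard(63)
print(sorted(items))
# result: [5, 7, 52, 53, 58, 64, 65, 70, 71, 80, 82, 86, 89, 91]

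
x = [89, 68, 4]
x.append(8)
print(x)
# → [89, 68, 4, 8]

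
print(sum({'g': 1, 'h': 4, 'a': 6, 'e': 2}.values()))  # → 13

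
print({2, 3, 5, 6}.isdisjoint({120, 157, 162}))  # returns True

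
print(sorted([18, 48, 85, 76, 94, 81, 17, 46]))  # [17, 18, 46, 48, 76, 81, 85, 94]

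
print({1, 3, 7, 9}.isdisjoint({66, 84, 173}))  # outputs True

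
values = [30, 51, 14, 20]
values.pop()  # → 20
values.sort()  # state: [14, 30, 51]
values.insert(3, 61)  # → [14, 30, 51, 61]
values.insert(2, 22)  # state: [14, 30, 22, 51, 61]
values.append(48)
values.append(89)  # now [14, 30, 22, 51, 61, 48, 89]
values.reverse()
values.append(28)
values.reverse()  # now [28, 14, 30, 22, 51, 61, 48, 89]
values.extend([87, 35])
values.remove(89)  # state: [28, 14, 30, 22, 51, 61, 48, 87, 35]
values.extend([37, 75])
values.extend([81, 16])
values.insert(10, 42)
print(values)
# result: [28, 14, 30, 22, 51, 61, 48, 87, 35, 37, 42, 75, 81, 16]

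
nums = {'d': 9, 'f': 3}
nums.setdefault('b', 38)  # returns 38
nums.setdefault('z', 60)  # 60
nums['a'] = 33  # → {'d': 9, 'f': 3, 'b': 38, 'z': 60, 'a': 33}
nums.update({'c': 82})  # {'d': 9, 'f': 3, 'b': 38, 'z': 60, 'a': 33, 'c': 82}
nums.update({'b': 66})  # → {'d': 9, 'f': 3, 'b': 66, 'z': 60, 'a': 33, 'c': 82}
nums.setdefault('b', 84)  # 66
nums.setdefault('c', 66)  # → 82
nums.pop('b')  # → 66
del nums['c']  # {'d': 9, 'f': 3, 'z': 60, 'a': 33}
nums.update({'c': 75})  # {'d': 9, 'f': 3, 'z': 60, 'a': 33, 'c': 75}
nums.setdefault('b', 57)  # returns 57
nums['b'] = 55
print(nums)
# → {'d': 9, 'f': 3, 'z': 60, 'a': 33, 'c': 75, 'b': 55}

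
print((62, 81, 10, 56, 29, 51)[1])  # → 81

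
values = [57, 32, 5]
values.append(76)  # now [57, 32, 5, 76]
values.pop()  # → 76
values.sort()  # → [5, 32, 57]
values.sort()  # [5, 32, 57]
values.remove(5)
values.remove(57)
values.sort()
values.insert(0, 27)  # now [27, 32]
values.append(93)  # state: [27, 32, 93]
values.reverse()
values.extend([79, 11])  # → [93, 32, 27, 79, 11]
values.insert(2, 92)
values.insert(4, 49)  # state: [93, 32, 92, 27, 49, 79, 11]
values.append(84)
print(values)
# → [93, 32, 92, 27, 49, 79, 11, 84]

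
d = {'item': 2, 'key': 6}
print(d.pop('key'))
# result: 6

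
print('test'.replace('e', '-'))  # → t-st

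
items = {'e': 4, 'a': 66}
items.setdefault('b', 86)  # 86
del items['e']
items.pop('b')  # 86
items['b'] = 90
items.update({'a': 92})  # {'a': 92, 'b': 90}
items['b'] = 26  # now {'a': 92, 'b': 26}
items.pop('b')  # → 26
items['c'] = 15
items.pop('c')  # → 15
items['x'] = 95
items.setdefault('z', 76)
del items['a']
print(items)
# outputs {'x': 95, 'z': 76}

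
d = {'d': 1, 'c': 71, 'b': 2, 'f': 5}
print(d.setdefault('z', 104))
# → 104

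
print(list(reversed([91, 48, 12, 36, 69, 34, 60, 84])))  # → [84, 60, 34, 69, 36, 12, 48, 91]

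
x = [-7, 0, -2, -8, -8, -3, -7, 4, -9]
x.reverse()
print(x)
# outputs [-9, 4, -7, -3, -8, -8, -2, 0, -7]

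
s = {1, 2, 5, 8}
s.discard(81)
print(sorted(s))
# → [1, 2, 5, 8]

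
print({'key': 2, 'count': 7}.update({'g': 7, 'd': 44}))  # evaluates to None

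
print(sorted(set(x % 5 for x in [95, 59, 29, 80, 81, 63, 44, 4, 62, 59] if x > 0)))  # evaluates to [0, 1, 2, 3, 4]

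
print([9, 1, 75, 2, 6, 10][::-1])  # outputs [10, 6, 2, 75, 1, 9]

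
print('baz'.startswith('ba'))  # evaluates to True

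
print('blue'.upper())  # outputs BLUE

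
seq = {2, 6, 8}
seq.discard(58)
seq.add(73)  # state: {2, 6, 8, 73}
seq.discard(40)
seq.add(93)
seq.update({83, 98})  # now {2, 6, 8, 73, 83, 93, 98}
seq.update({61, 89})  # {2, 6, 8, 61, 73, 83, 89, 93, 98}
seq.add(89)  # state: {2, 6, 8, 61, 73, 83, 89, 93, 98}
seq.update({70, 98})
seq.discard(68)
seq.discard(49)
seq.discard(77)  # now {2, 6, 8, 61, 70, 73, 83, 89, 93, 98}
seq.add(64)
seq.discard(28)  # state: {2, 6, 8, 61, 64, 70, 73, 83, 89, 93, 98}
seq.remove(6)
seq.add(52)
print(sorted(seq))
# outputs [2, 8, 52, 61, 64, 70, 73, 83, 89, 93, 98]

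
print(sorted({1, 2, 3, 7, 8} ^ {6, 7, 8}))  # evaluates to [1, 2, 3, 6]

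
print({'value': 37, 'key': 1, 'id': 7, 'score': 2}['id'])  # 7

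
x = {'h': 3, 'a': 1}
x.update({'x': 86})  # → {'h': 3, 'a': 1, 'x': 86}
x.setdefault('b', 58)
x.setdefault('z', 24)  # 24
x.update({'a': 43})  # {'h': 3, 'a': 43, 'x': 86, 'b': 58, 'z': 24}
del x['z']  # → {'h': 3, 'a': 43, 'x': 86, 'b': 58}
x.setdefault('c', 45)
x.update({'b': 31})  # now {'h': 3, 'a': 43, 'x': 86, 'b': 31, 'c': 45}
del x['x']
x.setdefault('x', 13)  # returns 13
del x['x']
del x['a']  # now {'h': 3, 'b': 31, 'c': 45}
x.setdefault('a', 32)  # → 32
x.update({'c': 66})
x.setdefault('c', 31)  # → 66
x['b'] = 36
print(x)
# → {'h': 3, 'b': 36, 'c': 66, 'a': 32}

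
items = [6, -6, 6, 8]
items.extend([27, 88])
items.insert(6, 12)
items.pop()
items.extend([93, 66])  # [6, -6, 6, 8, 27, 88, 93, 66]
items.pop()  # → 66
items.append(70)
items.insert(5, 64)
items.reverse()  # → [70, 93, 88, 64, 27, 8, 6, -6, 6]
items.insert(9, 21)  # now [70, 93, 88, 64, 27, 8, 6, -6, 6, 21]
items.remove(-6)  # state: [70, 93, 88, 64, 27, 8, 6, 6, 21]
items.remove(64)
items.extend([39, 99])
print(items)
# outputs [70, 93, 88, 27, 8, 6, 6, 21, 39, 99]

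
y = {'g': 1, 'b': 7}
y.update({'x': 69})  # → {'g': 1, 'b': 7, 'x': 69}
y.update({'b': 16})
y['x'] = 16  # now {'g': 1, 'b': 16, 'x': 16}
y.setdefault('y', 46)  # 46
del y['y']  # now {'g': 1, 'b': 16, 'x': 16}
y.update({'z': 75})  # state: {'g': 1, 'b': 16, 'x': 16, 'z': 75}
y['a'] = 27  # {'g': 1, 'b': 16, 'x': 16, 'z': 75, 'a': 27}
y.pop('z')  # 75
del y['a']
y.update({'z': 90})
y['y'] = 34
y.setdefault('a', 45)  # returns 45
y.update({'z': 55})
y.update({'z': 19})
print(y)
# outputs {'g': 1, 'b': 16, 'x': 16, 'z': 19, 'y': 34, 'a': 45}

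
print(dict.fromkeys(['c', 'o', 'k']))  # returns {'c': None, 'o': None, 'k': None}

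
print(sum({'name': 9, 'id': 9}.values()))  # 18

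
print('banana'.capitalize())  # Banana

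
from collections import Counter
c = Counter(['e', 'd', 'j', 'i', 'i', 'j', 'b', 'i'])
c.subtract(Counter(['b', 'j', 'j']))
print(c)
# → Counter({'i': 3, 'e': 1, 'd': 1, 'j': 0, 'b': 0})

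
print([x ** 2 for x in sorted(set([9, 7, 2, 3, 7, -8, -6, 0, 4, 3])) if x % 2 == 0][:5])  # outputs [64, 36, 0, 4, 16]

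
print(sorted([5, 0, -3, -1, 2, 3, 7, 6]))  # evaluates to [-3, -1, 0, 2, 3, 5, 6, 7]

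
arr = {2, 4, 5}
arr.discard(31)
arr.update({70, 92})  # {2, 4, 5, 70, 92}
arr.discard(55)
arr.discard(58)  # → {2, 4, 5, 70, 92}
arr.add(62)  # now {2, 4, 5, 62, 70, 92}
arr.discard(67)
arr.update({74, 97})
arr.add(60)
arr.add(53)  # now {2, 4, 5, 53, 60, 62, 70, 74, 92, 97}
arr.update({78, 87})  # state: {2, 4, 5, 53, 60, 62, 70, 74, 78, 87, 92, 97}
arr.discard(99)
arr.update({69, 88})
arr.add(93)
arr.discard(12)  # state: {2, 4, 5, 53, 60, 62, 69, 70, 74, 78, 87, 88, 92, 93, 97}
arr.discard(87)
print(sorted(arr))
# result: [2, 4, 5, 53, 60, 62, 69, 70, 74, 78, 88, 92, 93, 97]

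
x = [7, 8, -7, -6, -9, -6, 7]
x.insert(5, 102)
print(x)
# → [7, 8, -7, -6, -9, 102, -6, 7]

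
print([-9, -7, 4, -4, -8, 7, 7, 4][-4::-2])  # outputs [-8, 4, -9]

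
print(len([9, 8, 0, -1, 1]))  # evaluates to 5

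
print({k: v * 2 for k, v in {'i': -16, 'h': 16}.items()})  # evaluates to {'i': -32, 'h': 32}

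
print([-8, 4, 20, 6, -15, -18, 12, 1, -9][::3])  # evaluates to [-8, 6, 12]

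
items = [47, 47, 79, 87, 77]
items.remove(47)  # [47, 79, 87, 77]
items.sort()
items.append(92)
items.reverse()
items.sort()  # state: [47, 77, 79, 87, 92]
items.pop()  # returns 92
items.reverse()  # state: [87, 79, 77, 47]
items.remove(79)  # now [87, 77, 47]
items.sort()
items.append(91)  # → [47, 77, 87, 91]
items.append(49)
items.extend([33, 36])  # [47, 77, 87, 91, 49, 33, 36]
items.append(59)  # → [47, 77, 87, 91, 49, 33, 36, 59]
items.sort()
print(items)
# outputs [33, 36, 47, 49, 59, 77, 87, 91]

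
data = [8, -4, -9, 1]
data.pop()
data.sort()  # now [-9, -4, 8]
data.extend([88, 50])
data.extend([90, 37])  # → [-9, -4, 8, 88, 50, 90, 37]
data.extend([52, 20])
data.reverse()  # [20, 52, 37, 90, 50, 88, 8, -4, -9]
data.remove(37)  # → [20, 52, 90, 50, 88, 8, -4, -9]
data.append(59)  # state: [20, 52, 90, 50, 88, 8, -4, -9, 59]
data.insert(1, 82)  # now [20, 82, 52, 90, 50, 88, 8, -4, -9, 59]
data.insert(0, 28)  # [28, 20, 82, 52, 90, 50, 88, 8, -4, -9, 59]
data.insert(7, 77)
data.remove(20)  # [28, 82, 52, 90, 50, 88, 77, 8, -4, -9, 59]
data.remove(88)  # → [28, 82, 52, 90, 50, 77, 8, -4, -9, 59]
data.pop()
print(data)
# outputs [28, 82, 52, 90, 50, 77, 8, -4, -9]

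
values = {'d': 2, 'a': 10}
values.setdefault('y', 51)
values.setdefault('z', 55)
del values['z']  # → {'d': 2, 'a': 10, 'y': 51}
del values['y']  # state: {'d': 2, 'a': 10}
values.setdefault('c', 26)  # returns 26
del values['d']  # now {'a': 10, 'c': 26}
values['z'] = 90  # {'a': 10, 'c': 26, 'z': 90}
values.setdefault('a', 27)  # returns 10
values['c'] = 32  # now {'a': 10, 'c': 32, 'z': 90}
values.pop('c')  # 32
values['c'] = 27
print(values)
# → {'a': 10, 'z': 90, 'c': 27}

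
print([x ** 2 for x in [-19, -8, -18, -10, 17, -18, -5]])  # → [361, 64, 324, 100, 289, 324, 25]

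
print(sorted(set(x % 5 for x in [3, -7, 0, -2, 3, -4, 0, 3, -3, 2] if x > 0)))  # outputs [2, 3]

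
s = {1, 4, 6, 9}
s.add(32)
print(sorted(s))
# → [1, 4, 6, 9, 32]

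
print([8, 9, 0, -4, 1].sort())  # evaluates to None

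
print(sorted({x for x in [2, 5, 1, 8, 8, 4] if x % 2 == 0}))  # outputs [2, 4, 8]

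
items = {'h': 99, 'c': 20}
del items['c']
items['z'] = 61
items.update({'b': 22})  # {'h': 99, 'z': 61, 'b': 22}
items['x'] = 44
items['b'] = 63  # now {'h': 99, 'z': 61, 'b': 63, 'x': 44}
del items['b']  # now {'h': 99, 'z': 61, 'x': 44}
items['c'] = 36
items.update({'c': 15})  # {'h': 99, 'z': 61, 'x': 44, 'c': 15}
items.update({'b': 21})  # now {'h': 99, 'z': 61, 'x': 44, 'c': 15, 'b': 21}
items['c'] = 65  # {'h': 99, 'z': 61, 'x': 44, 'c': 65, 'b': 21}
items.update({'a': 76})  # {'h': 99, 'z': 61, 'x': 44, 'c': 65, 'b': 21, 'a': 76}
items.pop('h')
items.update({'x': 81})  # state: {'z': 61, 'x': 81, 'c': 65, 'b': 21, 'a': 76}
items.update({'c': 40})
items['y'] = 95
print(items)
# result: {'z': 61, 'x': 81, 'c': 40, 'b': 21, 'a': 76, 'y': 95}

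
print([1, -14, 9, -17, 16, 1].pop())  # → 1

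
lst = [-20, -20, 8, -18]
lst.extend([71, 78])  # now [-20, -20, 8, -18, 71, 78]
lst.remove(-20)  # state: [-20, 8, -18, 71, 78]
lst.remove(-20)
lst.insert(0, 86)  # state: [86, 8, -18, 71, 78]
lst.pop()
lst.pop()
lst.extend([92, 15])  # [86, 8, -18, 92, 15]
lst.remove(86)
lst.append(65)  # [8, -18, 92, 15, 65]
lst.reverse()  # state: [65, 15, 92, -18, 8]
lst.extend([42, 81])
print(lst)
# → [65, 15, 92, -18, 8, 42, 81]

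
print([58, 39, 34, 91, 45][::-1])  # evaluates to [45, 91, 34, 39, 58]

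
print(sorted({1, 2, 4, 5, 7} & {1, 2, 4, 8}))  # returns [1, 2, 4]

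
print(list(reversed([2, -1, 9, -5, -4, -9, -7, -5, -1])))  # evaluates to [-1, -5, -7, -9, -4, -5, 9, -1, 2]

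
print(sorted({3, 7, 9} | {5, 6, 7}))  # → [3, 5, 6, 7, 9]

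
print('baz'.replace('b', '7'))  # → 7az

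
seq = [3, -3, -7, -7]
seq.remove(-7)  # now [3, -3, -7]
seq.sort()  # [-7, -3, 3]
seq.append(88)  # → [-7, -3, 3, 88]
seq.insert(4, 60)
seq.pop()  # 60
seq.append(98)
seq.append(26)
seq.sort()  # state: [-7, -3, 3, 26, 88, 98]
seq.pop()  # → 98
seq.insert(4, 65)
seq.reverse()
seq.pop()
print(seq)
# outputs [88, 65, 26, 3, -3]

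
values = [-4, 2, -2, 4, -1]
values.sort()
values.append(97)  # [-4, -2, -1, 2, 4, 97]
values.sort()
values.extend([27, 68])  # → [-4, -2, -1, 2, 4, 97, 27, 68]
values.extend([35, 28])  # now [-4, -2, -1, 2, 4, 97, 27, 68, 35, 28]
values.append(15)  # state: [-4, -2, -1, 2, 4, 97, 27, 68, 35, 28, 15]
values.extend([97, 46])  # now [-4, -2, -1, 2, 4, 97, 27, 68, 35, 28, 15, 97, 46]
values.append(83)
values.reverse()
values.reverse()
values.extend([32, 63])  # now [-4, -2, -1, 2, 4, 97, 27, 68, 35, 28, 15, 97, 46, 83, 32, 63]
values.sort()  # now [-4, -2, -1, 2, 4, 15, 27, 28, 32, 35, 46, 63, 68, 83, 97, 97]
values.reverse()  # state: [97, 97, 83, 68, 63, 46, 35, 32, 28, 27, 15, 4, 2, -1, -2, -4]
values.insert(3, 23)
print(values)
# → [97, 97, 83, 23, 68, 63, 46, 35, 32, 28, 27, 15, 4, 2, -1, -2, -4]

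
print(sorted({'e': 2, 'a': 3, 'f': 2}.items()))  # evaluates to [('a', 3), ('e', 2), ('f', 2)]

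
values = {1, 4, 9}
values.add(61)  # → {1, 4, 9, 61}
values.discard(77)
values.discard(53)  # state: {1, 4, 9, 61}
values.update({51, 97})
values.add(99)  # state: {1, 4, 9, 51, 61, 97, 99}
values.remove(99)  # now {1, 4, 9, 51, 61, 97}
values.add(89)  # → {1, 4, 9, 51, 61, 89, 97}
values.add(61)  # {1, 4, 9, 51, 61, 89, 97}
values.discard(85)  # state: {1, 4, 9, 51, 61, 89, 97}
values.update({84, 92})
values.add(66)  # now {1, 4, 9, 51, 61, 66, 84, 89, 92, 97}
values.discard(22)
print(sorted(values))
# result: [1, 4, 9, 51, 61, 66, 84, 89, 92, 97]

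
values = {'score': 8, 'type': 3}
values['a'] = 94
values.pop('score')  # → 8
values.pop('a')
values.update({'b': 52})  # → {'type': 3, 'b': 52}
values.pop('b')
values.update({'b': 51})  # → {'type': 3, 'b': 51}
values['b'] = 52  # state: {'type': 3, 'b': 52}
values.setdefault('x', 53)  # 53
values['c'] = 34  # {'type': 3, 'b': 52, 'x': 53, 'c': 34}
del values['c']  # {'type': 3, 'b': 52, 'x': 53}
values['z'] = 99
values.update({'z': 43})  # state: {'type': 3, 'b': 52, 'x': 53, 'z': 43}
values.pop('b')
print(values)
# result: {'type': 3, 'x': 53, 'z': 43}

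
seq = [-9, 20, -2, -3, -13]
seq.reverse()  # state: [-13, -3, -2, 20, -9]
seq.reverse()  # [-9, 20, -2, -3, -13]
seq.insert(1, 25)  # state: [-9, 25, 20, -2, -3, -13]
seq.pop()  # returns -13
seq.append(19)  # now [-9, 25, 20, -2, -3, 19]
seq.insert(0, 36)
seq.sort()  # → [-9, -3, -2, 19, 20, 25, 36]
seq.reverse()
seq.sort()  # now [-9, -3, -2, 19, 20, 25, 36]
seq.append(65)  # [-9, -3, -2, 19, 20, 25, 36, 65]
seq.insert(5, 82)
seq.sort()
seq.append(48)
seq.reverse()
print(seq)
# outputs [48, 82, 65, 36, 25, 20, 19, -2, -3, -9]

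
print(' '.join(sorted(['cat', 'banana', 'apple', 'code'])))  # apple banana cat code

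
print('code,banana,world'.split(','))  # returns ['code', 'banana', 'world']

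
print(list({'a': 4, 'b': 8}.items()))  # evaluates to [('a', 4), ('b', 8)]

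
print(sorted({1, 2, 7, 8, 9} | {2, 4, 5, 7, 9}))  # [1, 2, 4, 5, 7, 8, 9]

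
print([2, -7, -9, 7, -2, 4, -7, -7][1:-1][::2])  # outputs [-7, 7, 4]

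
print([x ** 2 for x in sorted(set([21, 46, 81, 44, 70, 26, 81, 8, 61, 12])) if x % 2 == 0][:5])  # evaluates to [64, 144, 676, 1936, 2116]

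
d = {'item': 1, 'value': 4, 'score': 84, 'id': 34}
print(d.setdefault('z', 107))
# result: 107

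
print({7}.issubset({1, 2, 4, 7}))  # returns True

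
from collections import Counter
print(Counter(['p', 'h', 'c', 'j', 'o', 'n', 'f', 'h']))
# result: Counter({'h': 2, 'p': 1, 'c': 1, 'j': 1, 'o': 1, 'n': 1, 'f': 1})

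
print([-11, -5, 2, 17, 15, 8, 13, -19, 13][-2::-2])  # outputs [-19, 8, 17, -5]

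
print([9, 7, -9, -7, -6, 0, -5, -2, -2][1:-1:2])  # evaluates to [7, -7, 0, -2]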